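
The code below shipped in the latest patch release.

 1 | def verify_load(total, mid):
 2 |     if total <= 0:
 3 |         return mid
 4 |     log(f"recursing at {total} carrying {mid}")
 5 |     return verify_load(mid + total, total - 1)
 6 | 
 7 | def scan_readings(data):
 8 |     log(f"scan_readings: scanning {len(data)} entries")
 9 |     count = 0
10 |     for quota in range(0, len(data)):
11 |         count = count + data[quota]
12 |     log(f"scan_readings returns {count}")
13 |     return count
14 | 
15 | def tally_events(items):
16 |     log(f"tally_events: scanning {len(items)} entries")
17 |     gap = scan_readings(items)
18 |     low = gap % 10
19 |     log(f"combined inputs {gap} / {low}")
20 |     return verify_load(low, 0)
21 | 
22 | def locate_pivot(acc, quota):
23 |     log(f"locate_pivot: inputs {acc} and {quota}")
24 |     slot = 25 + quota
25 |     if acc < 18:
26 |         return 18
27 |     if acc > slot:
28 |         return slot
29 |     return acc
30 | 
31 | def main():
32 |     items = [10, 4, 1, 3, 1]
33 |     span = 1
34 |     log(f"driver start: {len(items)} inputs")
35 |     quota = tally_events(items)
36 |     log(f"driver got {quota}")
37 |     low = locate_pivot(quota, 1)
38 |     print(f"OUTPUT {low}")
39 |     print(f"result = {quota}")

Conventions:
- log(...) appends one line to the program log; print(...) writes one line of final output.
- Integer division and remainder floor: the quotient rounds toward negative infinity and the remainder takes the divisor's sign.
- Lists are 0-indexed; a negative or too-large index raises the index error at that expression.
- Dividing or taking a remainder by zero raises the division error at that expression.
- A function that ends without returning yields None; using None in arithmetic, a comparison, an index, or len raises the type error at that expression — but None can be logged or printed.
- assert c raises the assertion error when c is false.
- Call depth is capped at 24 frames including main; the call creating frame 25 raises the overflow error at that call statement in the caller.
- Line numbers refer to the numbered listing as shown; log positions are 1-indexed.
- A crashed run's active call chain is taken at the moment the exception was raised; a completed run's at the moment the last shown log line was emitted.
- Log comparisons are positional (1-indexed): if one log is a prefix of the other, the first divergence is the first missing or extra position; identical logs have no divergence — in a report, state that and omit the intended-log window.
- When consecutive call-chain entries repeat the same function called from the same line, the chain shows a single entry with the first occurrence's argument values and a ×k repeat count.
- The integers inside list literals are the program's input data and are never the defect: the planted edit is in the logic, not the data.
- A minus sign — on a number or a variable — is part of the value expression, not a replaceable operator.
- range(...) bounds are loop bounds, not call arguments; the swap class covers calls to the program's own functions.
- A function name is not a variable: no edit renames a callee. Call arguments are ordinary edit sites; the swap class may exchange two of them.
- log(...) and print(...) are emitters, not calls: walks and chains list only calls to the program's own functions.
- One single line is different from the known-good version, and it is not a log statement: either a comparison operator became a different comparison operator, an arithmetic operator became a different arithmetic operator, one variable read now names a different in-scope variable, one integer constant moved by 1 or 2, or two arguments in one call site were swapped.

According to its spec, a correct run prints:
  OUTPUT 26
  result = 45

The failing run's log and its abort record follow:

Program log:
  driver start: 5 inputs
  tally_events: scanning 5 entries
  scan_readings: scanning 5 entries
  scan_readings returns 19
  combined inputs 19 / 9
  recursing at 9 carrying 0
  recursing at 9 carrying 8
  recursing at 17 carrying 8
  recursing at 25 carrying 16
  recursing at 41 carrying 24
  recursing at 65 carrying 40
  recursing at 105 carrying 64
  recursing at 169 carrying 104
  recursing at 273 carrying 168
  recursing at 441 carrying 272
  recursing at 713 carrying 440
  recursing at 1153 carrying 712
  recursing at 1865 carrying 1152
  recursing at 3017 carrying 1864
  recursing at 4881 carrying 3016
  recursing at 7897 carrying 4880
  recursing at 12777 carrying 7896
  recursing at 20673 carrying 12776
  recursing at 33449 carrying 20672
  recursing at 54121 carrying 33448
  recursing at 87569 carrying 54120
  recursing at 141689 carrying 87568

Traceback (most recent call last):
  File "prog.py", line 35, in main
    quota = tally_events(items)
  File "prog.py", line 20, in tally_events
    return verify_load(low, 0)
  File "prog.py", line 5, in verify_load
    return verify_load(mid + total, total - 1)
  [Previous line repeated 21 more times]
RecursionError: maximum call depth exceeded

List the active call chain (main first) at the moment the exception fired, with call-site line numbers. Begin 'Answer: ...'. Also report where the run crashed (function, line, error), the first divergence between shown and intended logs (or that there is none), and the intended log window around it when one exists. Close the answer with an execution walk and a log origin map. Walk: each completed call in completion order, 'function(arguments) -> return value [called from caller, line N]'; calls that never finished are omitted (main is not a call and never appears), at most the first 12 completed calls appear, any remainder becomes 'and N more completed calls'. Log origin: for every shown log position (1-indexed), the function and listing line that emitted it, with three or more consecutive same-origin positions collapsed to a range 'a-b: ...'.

Answer: main -> tally_events (called at line 35) -> verify_load (called at line 20) -> verify_load (called at line 5) ×21.
Core observation: The earliest visible damage is log position 7 — 'recursing at 9 carrying 8' rather than the intended 'recursing at 8 carrying 9'.
Crash: verify_load, line 5, RecursionError.
First divergence: at position 7 the run shows 'recursing at 9 carrying 8' where the working version logs 'recursing at 8 carrying 9'.
Intended log window:
  5: combined inputs 19 / 9
  6: recursing at 9 carrying 0
  7: recursing at 8 carrying 9
  8: recursing at 7 carrying 17
Execution walk:
  scan_readings([10, 4, 1, 3, 1]) -> 19  [called from tally_events, line 17]
Log origins:
  1: emitted by main (line 34)
  2: emitted by tally_events (line 16)
  3: emitted by scan_readings (line 8)
  4: emitted by scan_readings (line 12)
  5: emitted by tally_events (line 19)
  6-27: emitted by verify_load (line 4)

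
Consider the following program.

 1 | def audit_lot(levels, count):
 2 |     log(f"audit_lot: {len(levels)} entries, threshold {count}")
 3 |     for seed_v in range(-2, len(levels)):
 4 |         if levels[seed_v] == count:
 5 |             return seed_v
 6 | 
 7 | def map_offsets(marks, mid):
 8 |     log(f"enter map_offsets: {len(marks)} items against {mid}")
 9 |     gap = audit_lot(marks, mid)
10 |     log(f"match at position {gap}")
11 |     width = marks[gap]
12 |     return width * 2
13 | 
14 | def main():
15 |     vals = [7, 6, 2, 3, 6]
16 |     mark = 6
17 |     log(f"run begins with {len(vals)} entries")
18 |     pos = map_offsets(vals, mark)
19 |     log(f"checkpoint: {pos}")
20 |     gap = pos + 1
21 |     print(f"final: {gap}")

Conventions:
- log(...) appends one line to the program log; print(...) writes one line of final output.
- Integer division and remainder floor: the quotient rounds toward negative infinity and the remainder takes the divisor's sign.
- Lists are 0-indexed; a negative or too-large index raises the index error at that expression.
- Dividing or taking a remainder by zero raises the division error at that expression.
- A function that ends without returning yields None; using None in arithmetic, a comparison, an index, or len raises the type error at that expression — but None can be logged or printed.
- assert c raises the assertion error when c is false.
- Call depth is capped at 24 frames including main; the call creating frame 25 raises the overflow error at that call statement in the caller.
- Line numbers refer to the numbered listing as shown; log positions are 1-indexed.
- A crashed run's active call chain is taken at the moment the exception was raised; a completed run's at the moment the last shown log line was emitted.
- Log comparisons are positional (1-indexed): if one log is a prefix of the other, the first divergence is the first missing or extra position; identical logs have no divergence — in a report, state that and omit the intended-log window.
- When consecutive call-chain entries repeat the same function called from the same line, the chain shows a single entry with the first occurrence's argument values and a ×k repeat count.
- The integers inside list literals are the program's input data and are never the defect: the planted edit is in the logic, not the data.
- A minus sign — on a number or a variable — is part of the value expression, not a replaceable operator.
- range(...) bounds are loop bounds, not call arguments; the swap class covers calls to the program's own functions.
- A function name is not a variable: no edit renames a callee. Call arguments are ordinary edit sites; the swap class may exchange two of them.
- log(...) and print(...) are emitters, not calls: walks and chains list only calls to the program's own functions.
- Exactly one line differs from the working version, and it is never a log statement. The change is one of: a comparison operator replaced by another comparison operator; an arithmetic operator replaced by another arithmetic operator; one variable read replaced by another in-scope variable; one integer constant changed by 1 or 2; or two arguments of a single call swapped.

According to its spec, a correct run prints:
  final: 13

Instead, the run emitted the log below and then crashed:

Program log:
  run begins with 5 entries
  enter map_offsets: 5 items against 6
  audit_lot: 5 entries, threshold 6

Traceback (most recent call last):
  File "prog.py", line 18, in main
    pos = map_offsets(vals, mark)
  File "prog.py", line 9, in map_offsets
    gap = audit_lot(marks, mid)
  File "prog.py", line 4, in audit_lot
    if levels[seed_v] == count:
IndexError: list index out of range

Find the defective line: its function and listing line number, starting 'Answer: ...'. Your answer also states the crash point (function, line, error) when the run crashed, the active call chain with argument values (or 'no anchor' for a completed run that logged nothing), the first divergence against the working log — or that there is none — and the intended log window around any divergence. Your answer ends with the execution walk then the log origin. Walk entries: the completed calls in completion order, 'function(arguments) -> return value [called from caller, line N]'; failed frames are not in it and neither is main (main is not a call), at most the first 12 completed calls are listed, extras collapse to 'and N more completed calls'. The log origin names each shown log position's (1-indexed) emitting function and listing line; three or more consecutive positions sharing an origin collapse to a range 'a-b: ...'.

Answer: the defect is in audit_lot at line 3.
Key fact: The faulty run's log stops after 3 lines; the working version's next line would be 'match at position 1'.
Crash: audit_lot, line 4, IndexError.
Call chain: main -> map_offsets([7, 6, 2, 3, 6], 6) (called at line 18) -> audit_lot([7, 6, 2, 3, 6], 6) (called at line 9).
First divergence: position 4 — the faulty run's log ends after 3 lines; the working version continues with 'match at position 1'.
Intended log window:
  2: enter map_offsets: 5 items against 6
  3: audit_lot: 5 entries, threshold 6
  4: match at position 1
  5: checkpoint: 12
Execution walk:
  (no call completed)
Origin of each log line:
  1: emitted by main (line 17)
  2: emitted by map_offsets (line 8)
  3: emitted by audit_lot (line 2)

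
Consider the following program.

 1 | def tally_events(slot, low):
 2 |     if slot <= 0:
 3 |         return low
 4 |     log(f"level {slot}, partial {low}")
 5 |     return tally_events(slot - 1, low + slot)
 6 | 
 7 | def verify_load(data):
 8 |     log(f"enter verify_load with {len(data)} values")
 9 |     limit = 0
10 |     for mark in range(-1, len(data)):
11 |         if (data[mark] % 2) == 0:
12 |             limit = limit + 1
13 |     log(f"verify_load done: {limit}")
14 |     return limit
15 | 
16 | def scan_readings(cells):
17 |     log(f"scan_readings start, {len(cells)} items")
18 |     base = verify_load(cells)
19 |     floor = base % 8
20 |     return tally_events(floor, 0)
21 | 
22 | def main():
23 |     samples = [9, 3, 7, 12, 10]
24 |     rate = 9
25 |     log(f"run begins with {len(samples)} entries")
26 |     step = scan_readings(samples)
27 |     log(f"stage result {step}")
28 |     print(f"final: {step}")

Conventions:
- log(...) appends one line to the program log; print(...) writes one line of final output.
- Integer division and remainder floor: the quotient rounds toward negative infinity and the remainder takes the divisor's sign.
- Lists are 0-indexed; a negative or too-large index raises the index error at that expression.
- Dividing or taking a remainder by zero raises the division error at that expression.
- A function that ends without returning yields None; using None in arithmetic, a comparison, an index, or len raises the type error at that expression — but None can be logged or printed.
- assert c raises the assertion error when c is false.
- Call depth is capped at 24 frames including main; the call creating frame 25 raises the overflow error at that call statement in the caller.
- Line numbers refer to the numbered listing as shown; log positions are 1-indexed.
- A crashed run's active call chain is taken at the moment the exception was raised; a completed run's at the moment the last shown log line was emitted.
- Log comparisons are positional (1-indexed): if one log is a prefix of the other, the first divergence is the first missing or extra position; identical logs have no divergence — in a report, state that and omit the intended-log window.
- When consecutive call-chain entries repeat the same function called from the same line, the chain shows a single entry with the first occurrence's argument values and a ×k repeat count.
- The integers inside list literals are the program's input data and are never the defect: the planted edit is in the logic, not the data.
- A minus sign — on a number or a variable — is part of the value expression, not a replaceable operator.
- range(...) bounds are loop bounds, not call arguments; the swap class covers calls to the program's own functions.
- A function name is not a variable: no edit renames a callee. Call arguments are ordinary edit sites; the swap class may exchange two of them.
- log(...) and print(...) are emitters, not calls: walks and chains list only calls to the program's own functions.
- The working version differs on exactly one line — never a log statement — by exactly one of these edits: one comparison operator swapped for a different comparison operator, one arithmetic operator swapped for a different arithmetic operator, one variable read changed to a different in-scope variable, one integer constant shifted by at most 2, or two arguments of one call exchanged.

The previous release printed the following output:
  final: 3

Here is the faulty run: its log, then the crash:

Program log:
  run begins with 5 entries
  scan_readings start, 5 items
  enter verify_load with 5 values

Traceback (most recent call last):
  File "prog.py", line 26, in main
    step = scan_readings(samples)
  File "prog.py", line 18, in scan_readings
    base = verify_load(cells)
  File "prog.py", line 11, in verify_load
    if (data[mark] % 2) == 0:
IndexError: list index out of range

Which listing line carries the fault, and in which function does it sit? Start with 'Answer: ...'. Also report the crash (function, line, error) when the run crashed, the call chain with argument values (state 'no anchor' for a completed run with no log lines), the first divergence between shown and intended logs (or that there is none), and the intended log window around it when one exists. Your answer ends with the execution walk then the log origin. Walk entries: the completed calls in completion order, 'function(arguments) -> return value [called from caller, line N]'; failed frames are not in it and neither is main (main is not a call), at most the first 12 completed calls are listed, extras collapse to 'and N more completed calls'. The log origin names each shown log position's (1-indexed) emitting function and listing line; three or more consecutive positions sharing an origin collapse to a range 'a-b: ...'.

Answer: the defect is in verify_load at line 10.
Key fact: The faulty run's log stops after 3 lines; the working version's next line would be 'verify_load done: 2'.
Crash: verify_load, line 11, IndexError.
Call chain: main -> scan_readings([9, 3, 7, 12, 10]) (called at line 26) -> verify_load([9, 3, 7, 12, 10]) (called at line 18).
First divergence: position 4 — the faulty run's log ends after 3 lines; the working version continues with 'verify_load done: 2'.
Intended log window:
  2: scan_readings start, 5 items
  3: enter verify_load with 5 values
  4: verify_load done: 2
  5: level 2, partial 0
Execution walk:
  (no call completed)
Log origins:
  1 — main, line 25
  2 — scan_readings, line 17
  3 — verify_load, line 8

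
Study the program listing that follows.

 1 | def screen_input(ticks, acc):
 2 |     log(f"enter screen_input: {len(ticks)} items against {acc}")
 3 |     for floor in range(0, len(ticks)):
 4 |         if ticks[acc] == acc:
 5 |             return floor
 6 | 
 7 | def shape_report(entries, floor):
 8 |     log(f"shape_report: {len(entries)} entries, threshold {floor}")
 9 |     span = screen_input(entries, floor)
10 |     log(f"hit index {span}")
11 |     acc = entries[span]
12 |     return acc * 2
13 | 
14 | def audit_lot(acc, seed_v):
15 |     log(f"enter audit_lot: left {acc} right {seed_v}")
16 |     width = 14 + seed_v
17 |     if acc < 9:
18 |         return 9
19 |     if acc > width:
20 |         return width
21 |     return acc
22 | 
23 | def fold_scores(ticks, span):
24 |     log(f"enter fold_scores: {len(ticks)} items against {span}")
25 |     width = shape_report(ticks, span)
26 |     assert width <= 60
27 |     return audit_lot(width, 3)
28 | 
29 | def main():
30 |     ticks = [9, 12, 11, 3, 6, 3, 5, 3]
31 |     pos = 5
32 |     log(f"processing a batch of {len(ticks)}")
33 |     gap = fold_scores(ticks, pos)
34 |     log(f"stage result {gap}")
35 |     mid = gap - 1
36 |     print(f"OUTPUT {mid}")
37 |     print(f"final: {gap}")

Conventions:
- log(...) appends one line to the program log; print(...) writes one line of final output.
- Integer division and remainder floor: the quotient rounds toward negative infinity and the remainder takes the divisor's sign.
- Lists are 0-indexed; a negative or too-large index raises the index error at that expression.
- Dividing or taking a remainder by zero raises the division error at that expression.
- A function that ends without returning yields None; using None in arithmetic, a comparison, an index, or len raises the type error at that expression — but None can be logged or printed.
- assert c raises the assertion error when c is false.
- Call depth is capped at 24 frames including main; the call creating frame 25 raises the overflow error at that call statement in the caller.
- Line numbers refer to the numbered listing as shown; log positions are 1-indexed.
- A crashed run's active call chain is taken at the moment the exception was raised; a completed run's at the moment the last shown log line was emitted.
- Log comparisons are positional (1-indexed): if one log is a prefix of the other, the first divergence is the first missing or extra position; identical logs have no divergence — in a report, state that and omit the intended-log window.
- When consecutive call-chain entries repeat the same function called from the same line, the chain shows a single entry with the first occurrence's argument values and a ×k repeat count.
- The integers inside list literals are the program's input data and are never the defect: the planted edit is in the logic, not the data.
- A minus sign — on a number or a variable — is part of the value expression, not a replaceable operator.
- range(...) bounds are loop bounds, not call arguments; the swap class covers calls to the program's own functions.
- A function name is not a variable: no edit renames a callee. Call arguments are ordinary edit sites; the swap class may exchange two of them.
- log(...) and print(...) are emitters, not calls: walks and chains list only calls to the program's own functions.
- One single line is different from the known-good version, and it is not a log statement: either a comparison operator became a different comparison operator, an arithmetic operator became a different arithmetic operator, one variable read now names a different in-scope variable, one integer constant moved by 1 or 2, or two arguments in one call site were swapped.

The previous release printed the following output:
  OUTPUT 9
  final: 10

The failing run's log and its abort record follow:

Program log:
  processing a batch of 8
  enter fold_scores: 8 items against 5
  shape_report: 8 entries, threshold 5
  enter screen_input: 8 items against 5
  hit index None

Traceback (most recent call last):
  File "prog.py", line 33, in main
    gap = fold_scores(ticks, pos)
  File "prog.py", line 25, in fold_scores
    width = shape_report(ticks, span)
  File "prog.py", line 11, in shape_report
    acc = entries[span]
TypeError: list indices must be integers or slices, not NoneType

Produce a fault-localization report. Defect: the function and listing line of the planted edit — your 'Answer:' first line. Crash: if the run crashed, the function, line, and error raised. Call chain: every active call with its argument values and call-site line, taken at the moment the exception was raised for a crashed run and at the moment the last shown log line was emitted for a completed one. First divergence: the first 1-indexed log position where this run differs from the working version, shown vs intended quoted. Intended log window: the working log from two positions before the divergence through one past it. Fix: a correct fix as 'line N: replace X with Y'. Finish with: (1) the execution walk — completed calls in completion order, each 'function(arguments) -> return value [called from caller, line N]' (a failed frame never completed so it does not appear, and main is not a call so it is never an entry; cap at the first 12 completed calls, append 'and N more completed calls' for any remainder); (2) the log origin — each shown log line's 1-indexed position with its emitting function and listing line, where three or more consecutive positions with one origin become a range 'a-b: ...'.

Answer: the defect is in screen_input at line 4.
Key fact: The earliest visible damage is log position 5 — 'hit index None' rather than the intended 'hit index 6'.
Crash: shape_report, line 11, TypeError.
Call chain: main -> fold_scores([9, 12, 11, 3, 6, 3, 5, 3], 5) (called at line 33) -> shape_report([9, 12, 11, 3, 6, 3, 5, 3], 5) (called at line 25).
First divergence: position 5 — the shown line 'hit index None' should read 'hit index 6'.
Intended log window:
  3: shape_report: 8 entries, threshold 5
  4: enter screen_input: 8 items against 5
  5: hit index 6
  6: enter audit_lot: left 10 right 3
Execution walk:
  screen_input([9, 12, 11, 3, 6, 3, 5, 3], 5) -> None  [called from shape_report, line 9]
Log origins:
  1: from main, line 32
  2: from fold_scores, line 24
  3: from shape_report, line 8
  4: from screen_input, line 2
  5: from shape_report, line 10
A correct fix: line 4: replace `ticks[acc]` with `ticks[floor]`.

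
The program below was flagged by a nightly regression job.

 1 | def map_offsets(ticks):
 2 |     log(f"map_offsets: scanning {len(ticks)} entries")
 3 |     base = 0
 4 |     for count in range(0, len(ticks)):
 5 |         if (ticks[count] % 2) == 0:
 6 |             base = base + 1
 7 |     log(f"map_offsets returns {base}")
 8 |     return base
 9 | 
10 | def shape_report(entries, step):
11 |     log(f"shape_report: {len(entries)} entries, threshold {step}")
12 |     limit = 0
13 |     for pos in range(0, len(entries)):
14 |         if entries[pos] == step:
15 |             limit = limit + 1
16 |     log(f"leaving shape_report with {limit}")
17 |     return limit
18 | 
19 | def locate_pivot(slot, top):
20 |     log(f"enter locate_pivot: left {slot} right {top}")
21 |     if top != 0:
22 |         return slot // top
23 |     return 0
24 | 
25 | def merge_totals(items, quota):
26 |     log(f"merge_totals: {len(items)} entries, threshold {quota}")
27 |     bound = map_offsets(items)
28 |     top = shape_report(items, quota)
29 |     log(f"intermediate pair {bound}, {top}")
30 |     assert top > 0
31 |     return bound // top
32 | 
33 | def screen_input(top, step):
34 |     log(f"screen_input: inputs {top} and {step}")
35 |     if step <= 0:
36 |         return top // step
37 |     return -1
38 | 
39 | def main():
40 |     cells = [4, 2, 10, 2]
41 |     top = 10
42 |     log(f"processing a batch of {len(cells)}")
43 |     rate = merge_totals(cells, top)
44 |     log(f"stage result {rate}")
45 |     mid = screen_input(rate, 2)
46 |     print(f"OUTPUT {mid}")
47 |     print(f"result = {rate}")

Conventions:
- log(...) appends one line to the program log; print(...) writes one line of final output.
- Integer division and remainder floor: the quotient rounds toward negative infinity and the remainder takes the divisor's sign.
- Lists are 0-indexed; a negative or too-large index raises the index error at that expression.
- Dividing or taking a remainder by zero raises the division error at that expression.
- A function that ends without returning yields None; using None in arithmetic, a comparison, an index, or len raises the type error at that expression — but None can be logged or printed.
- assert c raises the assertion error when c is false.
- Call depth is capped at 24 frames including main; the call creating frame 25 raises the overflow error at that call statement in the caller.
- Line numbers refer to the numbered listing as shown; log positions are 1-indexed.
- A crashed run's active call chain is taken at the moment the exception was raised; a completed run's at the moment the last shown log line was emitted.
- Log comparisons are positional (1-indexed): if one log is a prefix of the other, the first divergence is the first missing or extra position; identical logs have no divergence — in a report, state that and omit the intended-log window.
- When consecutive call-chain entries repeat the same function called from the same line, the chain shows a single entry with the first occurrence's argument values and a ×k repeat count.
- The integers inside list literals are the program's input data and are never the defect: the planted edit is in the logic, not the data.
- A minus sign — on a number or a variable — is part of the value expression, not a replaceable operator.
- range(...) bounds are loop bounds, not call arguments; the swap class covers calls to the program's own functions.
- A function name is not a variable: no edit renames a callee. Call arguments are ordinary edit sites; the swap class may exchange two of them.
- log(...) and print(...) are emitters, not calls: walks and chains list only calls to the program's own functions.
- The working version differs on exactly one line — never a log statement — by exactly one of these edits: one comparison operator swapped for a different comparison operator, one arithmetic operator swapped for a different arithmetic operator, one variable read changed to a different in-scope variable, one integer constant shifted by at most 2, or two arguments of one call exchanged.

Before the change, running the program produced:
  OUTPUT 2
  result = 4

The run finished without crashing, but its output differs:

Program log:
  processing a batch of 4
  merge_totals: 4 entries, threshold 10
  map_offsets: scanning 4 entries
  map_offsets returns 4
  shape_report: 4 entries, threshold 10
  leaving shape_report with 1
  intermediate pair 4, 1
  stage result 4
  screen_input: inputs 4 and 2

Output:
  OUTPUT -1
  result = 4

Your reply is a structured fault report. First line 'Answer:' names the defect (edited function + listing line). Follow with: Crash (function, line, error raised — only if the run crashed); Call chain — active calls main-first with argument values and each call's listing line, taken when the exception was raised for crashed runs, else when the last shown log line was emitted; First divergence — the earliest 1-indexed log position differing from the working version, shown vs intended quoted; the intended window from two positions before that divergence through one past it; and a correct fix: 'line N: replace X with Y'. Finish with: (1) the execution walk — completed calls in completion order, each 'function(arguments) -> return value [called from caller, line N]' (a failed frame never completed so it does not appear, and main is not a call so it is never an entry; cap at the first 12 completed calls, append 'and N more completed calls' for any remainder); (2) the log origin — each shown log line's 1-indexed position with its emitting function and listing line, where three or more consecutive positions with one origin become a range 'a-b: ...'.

Answer: the defect is in screen_input at line 35.
The tell: The logs agree in full; only the final output differs.
Call chain: main -> screen_input(4, 2) (called at line 45).
First divergence: none; the two logs match at every position.
Execution walk:
  map_offsets([4, 2, 10, 2]) -> 4  [called from merge_totals, line 27]
  shape_report([4, 2, 10, 2], 10) -> 1  [called from merge_totals, line 28]
  merge_totals([4, 2, 10, 2], 10) -> 4  [called from main, line 43]
  screen_input(4, 2) -> -1  [called from main, line 45]
Log origins:
  1: emitted by main (line 42)
  2: emitted by merge_totals (line 26)
  3: emitted by map_offsets (line 2)
  4: emitted by map_offsets (line 7)
  5: emitted by shape_report (line 11)
  6: emitted by shape_report (line 16)
  7: emitted by merge_totals (line 29)
  8: emitted by main (line 44)
  9: emitted by screen_input (line 34)
A correct fix: line 35: replace `<=` with `!=`.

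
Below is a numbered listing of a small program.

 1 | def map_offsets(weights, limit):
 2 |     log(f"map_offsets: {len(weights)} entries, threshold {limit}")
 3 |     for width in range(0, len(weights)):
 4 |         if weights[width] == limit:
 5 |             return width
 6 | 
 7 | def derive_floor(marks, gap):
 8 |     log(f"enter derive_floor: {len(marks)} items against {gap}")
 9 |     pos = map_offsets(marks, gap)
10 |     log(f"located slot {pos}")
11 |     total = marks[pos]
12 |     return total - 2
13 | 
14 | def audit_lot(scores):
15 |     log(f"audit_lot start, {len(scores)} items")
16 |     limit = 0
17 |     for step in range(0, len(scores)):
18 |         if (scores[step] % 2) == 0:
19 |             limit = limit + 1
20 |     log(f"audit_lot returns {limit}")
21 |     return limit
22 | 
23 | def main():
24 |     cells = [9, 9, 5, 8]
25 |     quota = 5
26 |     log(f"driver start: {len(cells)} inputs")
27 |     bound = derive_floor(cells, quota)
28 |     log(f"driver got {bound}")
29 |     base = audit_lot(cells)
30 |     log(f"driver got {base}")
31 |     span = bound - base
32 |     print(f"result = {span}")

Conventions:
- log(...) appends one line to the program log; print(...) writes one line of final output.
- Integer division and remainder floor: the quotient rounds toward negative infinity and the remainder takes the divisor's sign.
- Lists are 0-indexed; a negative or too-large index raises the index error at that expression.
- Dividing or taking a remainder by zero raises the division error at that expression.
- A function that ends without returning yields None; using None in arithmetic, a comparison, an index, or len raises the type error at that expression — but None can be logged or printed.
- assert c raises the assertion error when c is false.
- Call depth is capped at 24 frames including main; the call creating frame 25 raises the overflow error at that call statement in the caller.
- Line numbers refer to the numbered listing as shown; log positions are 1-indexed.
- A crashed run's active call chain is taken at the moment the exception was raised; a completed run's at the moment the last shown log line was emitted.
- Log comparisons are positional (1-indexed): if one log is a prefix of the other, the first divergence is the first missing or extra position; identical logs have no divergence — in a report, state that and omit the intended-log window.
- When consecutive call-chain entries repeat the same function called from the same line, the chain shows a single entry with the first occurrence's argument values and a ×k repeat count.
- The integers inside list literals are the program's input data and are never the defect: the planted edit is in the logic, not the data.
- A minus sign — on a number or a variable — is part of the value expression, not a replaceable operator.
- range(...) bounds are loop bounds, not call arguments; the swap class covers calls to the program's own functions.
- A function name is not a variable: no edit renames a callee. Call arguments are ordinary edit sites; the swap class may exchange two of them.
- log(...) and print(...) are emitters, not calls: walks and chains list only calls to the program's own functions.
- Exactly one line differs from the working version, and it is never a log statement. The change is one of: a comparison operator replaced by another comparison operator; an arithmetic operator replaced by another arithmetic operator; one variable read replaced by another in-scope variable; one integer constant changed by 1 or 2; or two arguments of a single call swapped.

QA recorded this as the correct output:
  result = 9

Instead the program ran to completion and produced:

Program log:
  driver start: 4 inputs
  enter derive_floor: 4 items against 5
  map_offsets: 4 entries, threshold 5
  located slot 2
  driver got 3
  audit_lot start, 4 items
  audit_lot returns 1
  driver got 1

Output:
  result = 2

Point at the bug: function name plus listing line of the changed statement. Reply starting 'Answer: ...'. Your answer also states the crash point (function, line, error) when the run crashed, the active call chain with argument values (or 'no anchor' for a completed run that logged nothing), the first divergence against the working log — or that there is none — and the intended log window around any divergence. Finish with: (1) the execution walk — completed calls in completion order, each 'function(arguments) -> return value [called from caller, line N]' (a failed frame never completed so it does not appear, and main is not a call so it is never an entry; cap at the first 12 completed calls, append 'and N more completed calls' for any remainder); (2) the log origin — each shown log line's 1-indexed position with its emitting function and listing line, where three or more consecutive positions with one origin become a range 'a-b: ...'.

Answer: the defect is in derive_floor at line 12.
The tell: Position 5 is the first bad log line: 'driver got 3' should read 'driver got 10'.
Call chain: main.
First divergence: at position 5 the run shows 'driver got 3' where the working version logs 'driver got 10'.
Intended log window:
  3: map_offsets: 4 entries, threshold 5
  4: located slot 2
  5: driver got 10
  6: audit_lot start, 4 items
Execution walk:
  map_offsets([9, 9, 5, 8], 5) -> 2  [called from derive_floor, line 9]
  derive_floor([9, 9, 5, 8], 5) -> 3  [called from main, line 27]
  audit_lot([9, 9, 5, 8]) -> 1  [called from main, line 29]
Origin of each log line:
  1: logged in main at line 26
  2: logged in derive_floor at line 8
  3: logged in map_offsets at line 2
  4: logged in derive_floor at line 10
  5: logged in main at line 28
  6: logged in audit_lot at line 15
  7: logged in audit_lot at line 20
  8: logged in main at line 30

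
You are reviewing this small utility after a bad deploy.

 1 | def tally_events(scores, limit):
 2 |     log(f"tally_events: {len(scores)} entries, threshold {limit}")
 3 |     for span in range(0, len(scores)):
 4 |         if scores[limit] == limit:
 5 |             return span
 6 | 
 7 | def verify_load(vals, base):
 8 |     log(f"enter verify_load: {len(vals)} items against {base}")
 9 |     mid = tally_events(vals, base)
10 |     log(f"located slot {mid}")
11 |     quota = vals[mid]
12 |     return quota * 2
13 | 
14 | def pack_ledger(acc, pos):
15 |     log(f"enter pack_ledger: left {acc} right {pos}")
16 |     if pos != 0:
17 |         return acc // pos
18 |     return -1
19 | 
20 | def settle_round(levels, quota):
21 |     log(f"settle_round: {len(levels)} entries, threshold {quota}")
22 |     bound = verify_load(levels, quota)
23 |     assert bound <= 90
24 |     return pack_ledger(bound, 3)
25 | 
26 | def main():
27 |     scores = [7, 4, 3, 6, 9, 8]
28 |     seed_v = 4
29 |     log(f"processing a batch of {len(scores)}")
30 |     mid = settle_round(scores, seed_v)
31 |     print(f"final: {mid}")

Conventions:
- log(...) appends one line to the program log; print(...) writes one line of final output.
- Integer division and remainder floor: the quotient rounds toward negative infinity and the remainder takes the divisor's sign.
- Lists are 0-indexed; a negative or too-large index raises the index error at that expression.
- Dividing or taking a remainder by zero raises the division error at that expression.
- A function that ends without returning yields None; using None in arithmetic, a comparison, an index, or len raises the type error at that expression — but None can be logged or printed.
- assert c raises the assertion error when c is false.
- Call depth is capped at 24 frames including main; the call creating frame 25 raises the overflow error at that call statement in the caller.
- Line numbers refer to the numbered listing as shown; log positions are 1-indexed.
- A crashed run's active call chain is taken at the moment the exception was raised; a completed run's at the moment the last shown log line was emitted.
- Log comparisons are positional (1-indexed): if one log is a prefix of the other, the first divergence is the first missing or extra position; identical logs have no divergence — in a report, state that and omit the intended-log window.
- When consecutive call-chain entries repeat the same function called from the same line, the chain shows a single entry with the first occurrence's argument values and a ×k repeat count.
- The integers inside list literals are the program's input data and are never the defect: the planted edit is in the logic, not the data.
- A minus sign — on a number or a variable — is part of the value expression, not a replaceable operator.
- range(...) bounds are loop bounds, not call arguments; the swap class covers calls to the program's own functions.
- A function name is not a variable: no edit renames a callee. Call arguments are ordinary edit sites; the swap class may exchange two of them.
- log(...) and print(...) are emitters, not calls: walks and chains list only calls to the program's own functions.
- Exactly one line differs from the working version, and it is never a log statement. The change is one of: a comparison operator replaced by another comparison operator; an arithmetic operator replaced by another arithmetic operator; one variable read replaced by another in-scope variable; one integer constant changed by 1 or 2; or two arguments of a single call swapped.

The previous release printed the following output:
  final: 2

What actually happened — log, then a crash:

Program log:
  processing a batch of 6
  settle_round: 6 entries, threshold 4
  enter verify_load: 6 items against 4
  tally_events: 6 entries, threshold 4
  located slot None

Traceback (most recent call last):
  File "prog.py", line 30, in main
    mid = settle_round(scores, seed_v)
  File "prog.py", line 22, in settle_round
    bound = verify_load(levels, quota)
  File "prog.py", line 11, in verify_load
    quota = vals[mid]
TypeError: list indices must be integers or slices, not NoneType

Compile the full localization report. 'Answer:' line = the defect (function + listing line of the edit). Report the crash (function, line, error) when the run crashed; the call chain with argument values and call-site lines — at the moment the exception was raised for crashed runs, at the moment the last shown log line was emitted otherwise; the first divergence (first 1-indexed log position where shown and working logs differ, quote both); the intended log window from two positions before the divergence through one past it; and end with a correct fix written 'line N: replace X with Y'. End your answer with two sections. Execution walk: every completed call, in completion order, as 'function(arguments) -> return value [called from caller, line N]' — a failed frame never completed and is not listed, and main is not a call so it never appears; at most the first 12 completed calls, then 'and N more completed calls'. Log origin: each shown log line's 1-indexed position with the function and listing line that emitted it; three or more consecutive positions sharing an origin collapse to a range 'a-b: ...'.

Answer: the defect is in tally_events at line 4.
The tell: Everything matches until log position 5, which reads 'located slot None' in place of 'located slot 1'.
Crash: verify_load, line 11, TypeError.
Call chain: main -> settle_round([7, 4, 3, 6, 9, 8], 4) (called at line 30) -> verify_load([7, 4, 3, 6, 9, 8], 4) (called at line 22).
First divergence: at position 5 the run shows 'located slot None' where the working version logs 'located slot 1'.
Intended log window:
  3: enter verify_load: 6 items against 4
  4: tally_events: 6 entries, threshold 4
  5: located slot 1
  6: enter pack_ledger: left 8 right 3
Execution walk:
  tally_events([7, 4, 3, 6, 9, 8], 4) -> None  [called from verify_load, line 9]
Origin of each log line:
  1: logged in main at line 29
  2: logged in settle_round at line 21
  3: logged in verify_load at line 8
  4: logged in tally_events at line 2
  5: logged in verify_load at line 10
A correct fix: line 4: replace `scores[limit]` with `scores[span]`.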